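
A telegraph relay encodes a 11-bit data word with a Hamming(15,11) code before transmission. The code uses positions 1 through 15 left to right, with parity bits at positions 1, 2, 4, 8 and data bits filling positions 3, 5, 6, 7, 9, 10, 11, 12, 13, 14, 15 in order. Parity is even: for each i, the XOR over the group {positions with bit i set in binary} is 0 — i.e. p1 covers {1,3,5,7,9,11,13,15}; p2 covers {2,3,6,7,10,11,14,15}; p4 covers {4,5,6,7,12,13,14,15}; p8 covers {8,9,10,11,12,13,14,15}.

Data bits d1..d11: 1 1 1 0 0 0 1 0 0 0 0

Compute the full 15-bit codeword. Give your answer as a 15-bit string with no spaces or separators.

111011010010000

Place data at non-parity positions: p1 p2 1 p4 1 1 0 p8 0 0 1 0 0 0 0
p1 (pos 1,3,5,7,9,11,13,15): XOR of data positions = 1⊕1⊕0⊕0⊕1⊕0⊕0 = 1
p2 (pos 2,3,6,7,10,11,14,15): XOR of data positions = 1⊕1⊕0⊕0⊕1⊕0⊕0 = 1
p4 (pos 4,5,6,7,12,13,14,15): XOR of data positions = 1⊕1⊕0⊕0⊕0⊕0⊕0 = 0
p8 (pos 8,9,10,11,12,13,14,15): XOR of data positions = 0⊕0⊕1⊕0⊕0⊕0⊕0 = 1
Codeword: 111011010010000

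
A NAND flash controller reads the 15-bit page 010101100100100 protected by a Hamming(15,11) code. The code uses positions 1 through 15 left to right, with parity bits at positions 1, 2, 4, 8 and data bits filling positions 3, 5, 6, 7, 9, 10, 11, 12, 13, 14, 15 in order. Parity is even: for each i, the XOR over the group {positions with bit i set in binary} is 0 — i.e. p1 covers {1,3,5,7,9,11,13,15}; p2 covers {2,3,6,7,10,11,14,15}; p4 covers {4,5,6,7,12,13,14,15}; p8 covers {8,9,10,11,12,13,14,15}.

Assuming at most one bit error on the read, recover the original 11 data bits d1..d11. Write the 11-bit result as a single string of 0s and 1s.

00110100100

s1 (pos 1,3,5,7,9,11,13,15): 0⊕0⊕0⊕1⊕0⊕0⊕1⊕0 = 0
s2 (pos 2,3,6,7,10,11,14,15): 1⊕0⊕1⊕1⊕1⊕0⊕0⊕0 = 0
s4 (pos 4,5,6,7,12,13,14,15): 1⊕0⊕1⊕1⊕0⊕1⊕0⊕0 = 0
s8 (pos 8,9,10,11,12,13,14,15): 0⊕0⊕1⊕0⊕0⊕1⊕0⊕0 = 0
Syndrome s8…s1 = 0000 → no error.
Read data bits from positions 3,5,6,7,9,10,11,12,13,14,15: 00110100100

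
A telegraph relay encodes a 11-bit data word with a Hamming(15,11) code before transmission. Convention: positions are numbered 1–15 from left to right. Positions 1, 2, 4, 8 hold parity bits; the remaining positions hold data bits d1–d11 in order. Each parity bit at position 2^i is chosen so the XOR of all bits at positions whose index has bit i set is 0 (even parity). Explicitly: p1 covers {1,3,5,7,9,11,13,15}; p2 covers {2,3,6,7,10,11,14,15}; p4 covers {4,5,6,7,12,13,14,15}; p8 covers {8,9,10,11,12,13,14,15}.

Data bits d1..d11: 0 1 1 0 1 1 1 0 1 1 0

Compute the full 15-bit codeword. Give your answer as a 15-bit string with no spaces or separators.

Place data at non-parity positions: p1 p2 0 p4 1 1 0 p8 1 1 1 0 1 1 0
p1 (pos 1,3,5,7,9,11,13,15): XOR of data positions = 0⊕1⊕0⊕1⊕1⊕1⊕0 = 0
p2 (pos 2,3,6,7,10,11,14,15): XOR of data positions = 0⊕1⊕0⊕1⊕1⊕1⊕0 = 0
p4 (pos 4,5,6,7,12,13,14,15): XOR of data positions = 1⊕1⊕0⊕0⊕1⊕1⊕0 = 0
p8 (pos 8,9,10,11,12,13,14,15): XOR of data positions = 1⊕1⊕1⊕0⊕1⊕1⊕0 = 1
Codeword: 000011011110110

000011011110110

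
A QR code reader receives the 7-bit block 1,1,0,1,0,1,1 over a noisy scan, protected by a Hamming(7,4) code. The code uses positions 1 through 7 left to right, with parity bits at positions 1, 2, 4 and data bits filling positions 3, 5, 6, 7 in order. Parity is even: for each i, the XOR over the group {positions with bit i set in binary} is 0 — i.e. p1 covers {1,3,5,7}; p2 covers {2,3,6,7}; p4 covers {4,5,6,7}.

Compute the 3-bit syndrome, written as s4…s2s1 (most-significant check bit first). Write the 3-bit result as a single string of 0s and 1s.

s1 (pos 1,3,5,7): 1⊕0⊕0⊕1 = 0
s2 (pos 2,3,6,7): 1⊕0⊕1⊕1 = 1
s4 (pos 4,5,6,7): 1⊕0⊕1⊕1 = 1
Syndrome s4…s1 = 110 → error at position 6.

110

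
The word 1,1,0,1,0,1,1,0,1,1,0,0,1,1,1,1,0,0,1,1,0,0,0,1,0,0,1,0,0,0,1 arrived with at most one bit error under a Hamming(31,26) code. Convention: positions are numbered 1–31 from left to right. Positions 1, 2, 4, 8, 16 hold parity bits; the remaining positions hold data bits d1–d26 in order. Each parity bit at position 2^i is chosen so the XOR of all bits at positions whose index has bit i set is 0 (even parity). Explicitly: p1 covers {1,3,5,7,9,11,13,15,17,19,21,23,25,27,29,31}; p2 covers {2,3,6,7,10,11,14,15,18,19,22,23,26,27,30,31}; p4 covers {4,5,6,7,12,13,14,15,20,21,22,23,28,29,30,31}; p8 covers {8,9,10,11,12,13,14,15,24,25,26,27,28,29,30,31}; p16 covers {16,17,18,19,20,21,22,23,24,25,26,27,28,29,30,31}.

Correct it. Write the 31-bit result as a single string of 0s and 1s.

s1 (pos 1,3,5,7,9,11,13,15,17,19,21,23,25,27,29,31): 1⊕0⊕0⊕1⊕1⊕0⊕1⊕1⊕0⊕1⊕0⊕0⊕0⊕1⊕0⊕1 = 0
s2 (pos 2,3,6,7,10,11,14,15,18,19,22,23,26,27,30,31): 1⊕0⊕1⊕1⊕1⊕0⊕1⊕1⊕0⊕1⊕0⊕0⊕0⊕1⊕0⊕1 = 1
s4 (pos 4,5,6,7,12,13,14,15,20,21,22,23,28,29,30,31): 1⊕0⊕1⊕1⊕0⊕1⊕1⊕1⊕1⊕0⊕0⊕0⊕0⊕0⊕0⊕1 = 0
s8 (pos 8,9,10,11,12,13,14,15,24,25,26,27,28,29,30,31): 0⊕1⊕1⊕0⊕0⊕1⊕1⊕1⊕1⊕0⊕0⊕1⊕0⊕0⊕0⊕1 = 0
s16 (pos 16,17,18,19,20,21,22,23,24,25,26,27,28,29,30,31): 1⊕0⊕0⊕1⊕1⊕0⊕0⊕0⊕1⊕0⊕0⊕1⊕0⊕0⊕0⊕1 = 0
Syndrome s16…s1 = 00010 → error at position 2.
Flip position 2: 1101011011001111001100010010001 → 1001011011001111001100010010001

1001011011001111001100010010001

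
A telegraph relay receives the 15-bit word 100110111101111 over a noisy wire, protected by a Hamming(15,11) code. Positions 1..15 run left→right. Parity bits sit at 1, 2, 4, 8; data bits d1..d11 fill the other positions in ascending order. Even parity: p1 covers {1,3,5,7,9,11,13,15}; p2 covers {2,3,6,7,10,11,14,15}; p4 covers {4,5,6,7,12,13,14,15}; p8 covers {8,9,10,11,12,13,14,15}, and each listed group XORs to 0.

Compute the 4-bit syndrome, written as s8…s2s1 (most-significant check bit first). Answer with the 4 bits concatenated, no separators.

1100

s1 (pos 1,3,5,7,9,11,13,15): 1⊕0⊕1⊕1⊕1⊕0⊕1⊕1 = 0
s2 (pos 2,3,6,7,10,11,14,15): 0⊕0⊕0⊕1⊕1⊕0⊕1⊕1 = 0
s4 (pos 4,5,6,7,12,13,14,15): 1⊕1⊕0⊕1⊕1⊕1⊕1⊕1 = 1
s8 (pos 8,9,10,11,12,13,14,15): 1⊕1⊕1⊕0⊕1⊕1⊕1⊕1 = 1
Syndrome s8…s1 = 1100 → error at position 12.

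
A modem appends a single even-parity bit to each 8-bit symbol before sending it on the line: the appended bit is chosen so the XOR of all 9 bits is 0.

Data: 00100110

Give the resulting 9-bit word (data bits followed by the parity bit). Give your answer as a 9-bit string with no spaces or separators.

XOR of the 8 data bits: 0⊕0⊕1⊕0⊕0⊕1⊕1⊕0 = 1
Parity bit = 1 (so all 9 bits XOR to 0).

001001101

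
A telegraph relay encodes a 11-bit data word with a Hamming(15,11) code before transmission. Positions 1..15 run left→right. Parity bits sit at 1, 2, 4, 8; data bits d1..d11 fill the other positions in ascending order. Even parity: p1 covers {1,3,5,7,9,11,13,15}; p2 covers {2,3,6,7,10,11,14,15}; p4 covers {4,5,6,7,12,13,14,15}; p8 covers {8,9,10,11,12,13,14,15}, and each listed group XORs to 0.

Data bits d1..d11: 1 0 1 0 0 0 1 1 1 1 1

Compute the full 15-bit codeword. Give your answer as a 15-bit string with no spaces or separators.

011101010011111

Place data at non-parity positions: p1 p2 1 p4 0 1 0 p8 0 0 1 1 1 1 1
p1 (pos 1,3,5,7,9,11,13,15): XOR of data positions = 1⊕0⊕0⊕0⊕1⊕1⊕1 = 0
p2 (pos 2,3,6,7,10,11,14,15): XOR of data positions = 1⊕1⊕0⊕0⊕1⊕1⊕1 = 1
p4 (pos 4,5,6,7,12,13,14,15): XOR of data positions = 0⊕1⊕0⊕1⊕1⊕1⊕1 = 1
p8 (pos 8,9,10,11,12,13,14,15): XOR of data positions = 0⊕0⊕1⊕1⊕1⊕1⊕1 = 1
Codeword: 011101010011111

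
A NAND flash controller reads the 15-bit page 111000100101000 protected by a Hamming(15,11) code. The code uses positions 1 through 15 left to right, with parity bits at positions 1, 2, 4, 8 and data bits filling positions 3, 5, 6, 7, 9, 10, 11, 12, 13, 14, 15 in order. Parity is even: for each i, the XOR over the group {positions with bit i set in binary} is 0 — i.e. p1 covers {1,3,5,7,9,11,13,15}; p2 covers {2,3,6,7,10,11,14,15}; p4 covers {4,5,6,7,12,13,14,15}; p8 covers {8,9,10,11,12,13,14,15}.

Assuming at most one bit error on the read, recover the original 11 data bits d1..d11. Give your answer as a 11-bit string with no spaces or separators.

s1 (pos 1,3,5,7,9,11,13,15): 1⊕1⊕0⊕1⊕0⊕0⊕0⊕0 = 1
s2 (pos 2,3,6,7,10,11,14,15): 1⊕1⊕0⊕1⊕1⊕0⊕0⊕0 = 0
s4 (pos 4,5,6,7,12,13,14,15): 0⊕0⊕0⊕1⊕1⊕0⊕0⊕0 = 0
s8 (pos 8,9,10,11,12,13,14,15): 0⊕0⊕1⊕0⊕1⊕0⊕0⊕0 = 0
Syndrome s8…s1 = 0001 → error at position 1.
Flip position 1: 111000100101000 → 011000100101000
Read data bits from positions 3,5,6,7,9,10,11,12,13,14,15: 10010101000

10010101000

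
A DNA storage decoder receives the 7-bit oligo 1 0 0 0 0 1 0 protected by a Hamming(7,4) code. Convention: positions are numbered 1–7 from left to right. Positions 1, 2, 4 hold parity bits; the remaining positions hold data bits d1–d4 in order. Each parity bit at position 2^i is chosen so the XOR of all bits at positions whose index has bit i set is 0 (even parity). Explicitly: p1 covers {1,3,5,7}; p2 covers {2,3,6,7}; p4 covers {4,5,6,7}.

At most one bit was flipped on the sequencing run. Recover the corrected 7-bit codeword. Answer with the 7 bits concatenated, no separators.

1000011

s1 (pos 1,3,5,7): 1⊕0⊕0⊕0 = 1
s2 (pos 2,3,6,7): 0⊕0⊕1⊕0 = 1
s4 (pos 4,5,6,7): 0⊕0⊕1⊕0 = 1
Syndrome s4…s1 = 111 → error at position 7.
Flip position 7: 1000010 → 1000011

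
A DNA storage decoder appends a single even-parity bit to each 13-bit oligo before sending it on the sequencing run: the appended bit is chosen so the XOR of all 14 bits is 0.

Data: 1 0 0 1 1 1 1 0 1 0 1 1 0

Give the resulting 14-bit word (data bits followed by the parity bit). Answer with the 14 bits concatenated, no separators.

XOR of the 13 data bits: 1⊕0⊕0⊕1⊕1⊕1⊕1⊕0⊕1⊕0⊕1⊕1⊕0 = 0
Parity bit = 0 (so all 14 bits XOR to 0).

10011110101100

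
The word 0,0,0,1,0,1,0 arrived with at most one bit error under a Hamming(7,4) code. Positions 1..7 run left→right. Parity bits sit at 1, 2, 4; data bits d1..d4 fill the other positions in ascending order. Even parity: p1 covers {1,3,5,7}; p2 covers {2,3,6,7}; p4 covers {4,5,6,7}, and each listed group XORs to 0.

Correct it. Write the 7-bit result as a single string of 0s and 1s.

0101010

s1 (pos 1,3,5,7): 0⊕0⊕0⊕0 = 0
s2 (pos 2,3,6,7): 0⊕0⊕1⊕0 = 1
s4 (pos 4,5,6,7): 1⊕0⊕1⊕0 = 0
Syndrome s4…s1 = 010 → error at position 2.
Flip position 2: 0001010 → 0101010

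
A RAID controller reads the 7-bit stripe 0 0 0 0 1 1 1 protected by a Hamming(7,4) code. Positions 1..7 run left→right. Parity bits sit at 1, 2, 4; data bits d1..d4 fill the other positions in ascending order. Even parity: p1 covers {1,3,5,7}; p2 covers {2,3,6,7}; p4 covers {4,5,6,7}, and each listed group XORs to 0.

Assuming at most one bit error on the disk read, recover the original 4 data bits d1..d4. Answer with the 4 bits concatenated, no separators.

0111

s1 (pos 1,3,5,7): 0⊕0⊕1⊕1 = 0
s2 (pos 2,3,6,7): 0⊕0⊕1⊕1 = 0
s4 (pos 4,5,6,7): 0⊕1⊕1⊕1 = 1
Syndrome s4…s1 = 100 → error at position 4.
Flip position 4: 0000111 → 0001111
Read data bits from positions 3,5,6,7: 0111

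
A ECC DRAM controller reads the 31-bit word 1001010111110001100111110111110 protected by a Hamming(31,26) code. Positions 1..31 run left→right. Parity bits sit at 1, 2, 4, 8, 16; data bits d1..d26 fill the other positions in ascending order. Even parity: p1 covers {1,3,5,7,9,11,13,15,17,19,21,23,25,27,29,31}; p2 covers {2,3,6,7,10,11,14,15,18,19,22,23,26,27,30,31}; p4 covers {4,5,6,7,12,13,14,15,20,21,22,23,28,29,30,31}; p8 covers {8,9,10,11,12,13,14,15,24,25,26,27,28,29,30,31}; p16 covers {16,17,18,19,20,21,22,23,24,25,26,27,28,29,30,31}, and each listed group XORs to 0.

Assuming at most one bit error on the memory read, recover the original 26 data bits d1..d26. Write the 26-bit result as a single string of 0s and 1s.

00101111000100111110111110

s1 (pos 1,3,5,7,9,11,13,15,17,19,21,23,25,27,29,31): 1⊕0⊕0⊕0⊕1⊕1⊕0⊕0⊕1⊕0⊕1⊕1⊕0⊕1⊕1⊕0 = 0
s2 (pos 2,3,6,7,10,11,14,15,18,19,22,23,26,27,30,31): 0⊕0⊕1⊕0⊕1⊕1⊕0⊕0⊕0⊕0⊕1⊕1⊕1⊕1⊕1⊕0 = 0
s4 (pos 4,5,6,7,12,13,14,15,20,21,22,23,28,29,30,31): 1⊕0⊕1⊕0⊕1⊕0⊕0⊕0⊕1⊕1⊕1⊕1⊕1⊕1⊕1⊕0 = 0
s8 (pos 8,9,10,11,12,13,14,15,24,25,26,27,28,29,30,31): 1⊕1⊕1⊕1⊕1⊕0⊕0⊕0⊕1⊕0⊕1⊕1⊕1⊕1⊕1⊕0 = 1
s16 (pos 16,17,18,19,20,21,22,23,24,25,26,27,28,29,30,31): 1⊕1⊕0⊕0⊕1⊕1⊕1⊕1⊕1⊕0⊕1⊕1⊕1⊕1⊕1⊕0 = 0
Syndrome s16…s1 = 01000 → error at position 8.
Flip position 8: 1001010111110001100111110111110 → 1001010011110001100111110111110
Read data bits from positions 3,5,6,7,9,10,11,12,13,14,15,17,18,19,20,21,22,23,24,25,26,27,28,29,30,31: 00101111000100111110111110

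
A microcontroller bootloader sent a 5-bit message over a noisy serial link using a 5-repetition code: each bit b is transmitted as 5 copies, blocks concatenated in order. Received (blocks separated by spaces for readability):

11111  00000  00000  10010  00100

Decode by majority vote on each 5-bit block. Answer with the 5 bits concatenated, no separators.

Block 1 (11111): 5 ones → 1
Block 2 (00000): 0 ones → 0
Block 3 (00000): 0 ones → 0
Block 4 (10010): 2 ones → 0
Block 5 (00100): 1 one → 0

10000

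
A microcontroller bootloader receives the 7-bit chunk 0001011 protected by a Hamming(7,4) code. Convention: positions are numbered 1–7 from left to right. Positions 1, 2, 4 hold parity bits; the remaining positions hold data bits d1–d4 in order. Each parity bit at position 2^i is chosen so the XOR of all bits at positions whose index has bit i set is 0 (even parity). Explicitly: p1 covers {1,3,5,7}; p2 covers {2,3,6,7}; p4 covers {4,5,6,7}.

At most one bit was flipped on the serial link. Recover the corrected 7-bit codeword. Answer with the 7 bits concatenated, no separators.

s1 (pos 1,3,5,7): 0⊕0⊕0⊕1 = 1
s2 (pos 2,3,6,7): 0⊕0⊕1⊕1 = 0
s4 (pos 4,5,6,7): 1⊕0⊕1⊕1 = 1
Syndrome s4…s1 = 101 → error at position 5.
Flip position 5: 0001011 → 0001111

0001111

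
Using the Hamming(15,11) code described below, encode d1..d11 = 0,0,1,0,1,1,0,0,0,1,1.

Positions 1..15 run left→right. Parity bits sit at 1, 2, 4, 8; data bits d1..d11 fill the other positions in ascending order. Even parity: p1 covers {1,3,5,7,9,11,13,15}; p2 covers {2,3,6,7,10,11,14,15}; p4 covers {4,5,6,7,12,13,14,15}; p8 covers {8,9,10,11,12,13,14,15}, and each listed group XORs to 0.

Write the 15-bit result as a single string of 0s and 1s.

Place data at non-parity positions: p1 p2 0 p4 0 1 0 p8 1 1 0 0 0 1 1
p1 (pos 1,3,5,7,9,11,13,15): XOR of data positions = 0⊕0⊕0⊕1⊕0⊕0⊕1 = 0
p2 (pos 2,3,6,7,10,11,14,15): XOR of data positions = 0⊕1⊕0⊕1⊕0⊕1⊕1 = 0
p4 (pos 4,5,6,7,12,13,14,15): XOR of data positions = 0⊕1⊕0⊕0⊕0⊕1⊕1 = 1
p8 (pos 8,9,10,11,12,13,14,15): XOR of data positions = 1⊕1⊕0⊕0⊕0⊕1⊕1 = 0
Codeword: 000101001100011

000101001100011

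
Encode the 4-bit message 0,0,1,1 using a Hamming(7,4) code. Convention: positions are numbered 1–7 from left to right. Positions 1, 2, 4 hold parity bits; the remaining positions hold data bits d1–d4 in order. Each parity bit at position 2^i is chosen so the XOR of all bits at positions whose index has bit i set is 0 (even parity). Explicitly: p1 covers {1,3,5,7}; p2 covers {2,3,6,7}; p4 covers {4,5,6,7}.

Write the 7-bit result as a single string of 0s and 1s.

Place data at non-parity positions: p1 p2 0 p4 0 1 1
p1 (pos 1,3,5,7): XOR of data positions = 0⊕0⊕1 = 1
p2 (pos 2,3,6,7): XOR of data positions = 0⊕1⊕1 = 0
p4 (pos 4,5,6,7): XOR of data positions = 0⊕1⊕1 = 0
Codeword: 1000011

1000011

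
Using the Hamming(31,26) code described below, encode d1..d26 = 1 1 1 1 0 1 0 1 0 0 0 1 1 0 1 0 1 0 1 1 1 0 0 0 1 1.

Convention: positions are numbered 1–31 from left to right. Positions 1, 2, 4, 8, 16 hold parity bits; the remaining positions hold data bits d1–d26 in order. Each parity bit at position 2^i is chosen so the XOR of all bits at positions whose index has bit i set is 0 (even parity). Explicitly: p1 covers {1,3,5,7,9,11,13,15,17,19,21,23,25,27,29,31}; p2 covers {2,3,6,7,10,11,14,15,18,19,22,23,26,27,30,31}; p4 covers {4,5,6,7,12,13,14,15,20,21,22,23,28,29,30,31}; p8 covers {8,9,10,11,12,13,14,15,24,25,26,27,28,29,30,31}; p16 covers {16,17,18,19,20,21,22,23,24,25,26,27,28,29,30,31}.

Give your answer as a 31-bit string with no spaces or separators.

0110111101010001110101011100011

Place data at non-parity positions: p1 p2 1 p4 1 1 1 p8 0 1 0 1 0 0 0 p16 1 1 0 1 0 1 0 1 1 1 0 0 0 1 1
p1 (pos 1,3,5,7,9,11,13,15,17,19,21,23,25,27,29,31): XOR of data positions = 1⊕1⊕1⊕0⊕0⊕0⊕0⊕1⊕0⊕0⊕0⊕1⊕0⊕0⊕1 = 0
p2 (pos 2,3,6,7,10,11,14,15,18,19,22,23,26,27,30,31): XOR of data positions = 1⊕1⊕1⊕1⊕0⊕0⊕0⊕1⊕0⊕1⊕0⊕1⊕0⊕1⊕1 = 1
p4 (pos 4,5,6,7,12,13,14,15,20,21,22,23,28,29,30,31): XOR of data positions = 1⊕1⊕1⊕1⊕0⊕0⊕0⊕1⊕0⊕1⊕0⊕0⊕0⊕1⊕1 = 0
p8 (pos 8,9,10,11,12,13,14,15,24,25,26,27,28,29,30,31): XOR of data positions = 0⊕1⊕0⊕1⊕0⊕0⊕0⊕1⊕1⊕1⊕0⊕0⊕0⊕1⊕1 = 1
p16 (pos 16,17,18,19,20,21,22,23,24,25,26,27,28,29,30,31): XOR of data positions = 1⊕1⊕0⊕1⊕0⊕1⊕0⊕1⊕1⊕1⊕0⊕0⊕0⊕1⊕1 = 1
Codeword: 0110111101010001110101011100011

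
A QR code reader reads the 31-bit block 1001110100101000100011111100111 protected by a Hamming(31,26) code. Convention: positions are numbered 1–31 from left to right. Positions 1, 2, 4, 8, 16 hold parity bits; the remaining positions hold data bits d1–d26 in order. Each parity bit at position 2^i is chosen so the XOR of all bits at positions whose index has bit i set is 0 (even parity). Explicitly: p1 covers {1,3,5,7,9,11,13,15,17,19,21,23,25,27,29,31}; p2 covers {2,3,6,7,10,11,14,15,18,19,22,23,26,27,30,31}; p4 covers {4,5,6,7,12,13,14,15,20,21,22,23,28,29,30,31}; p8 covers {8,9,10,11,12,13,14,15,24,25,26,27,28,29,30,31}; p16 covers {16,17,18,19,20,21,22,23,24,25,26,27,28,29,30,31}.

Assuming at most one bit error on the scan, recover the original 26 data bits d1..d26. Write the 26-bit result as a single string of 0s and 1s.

01100110100100011111100111

s1 (pos 1,3,5,7,9,11,13,15,17,19,21,23,25,27,29,31): 1⊕0⊕1⊕0⊕0⊕1⊕1⊕0⊕1⊕0⊕1⊕1⊕1⊕0⊕1⊕1 = 0
s2 (pos 2,3,6,7,10,11,14,15,18,19,22,23,26,27,30,31): 0⊕0⊕1⊕0⊕0⊕1⊕0⊕0⊕0⊕0⊕1⊕1⊕1⊕0⊕1⊕1 = 1
s4 (pos 4,5,6,7,12,13,14,15,20,21,22,23,28,29,30,31): 1⊕1⊕1⊕0⊕0⊕1⊕0⊕0⊕0⊕1⊕1⊕1⊕0⊕1⊕1⊕1 = 0
s8 (pos 8,9,10,11,12,13,14,15,24,25,26,27,28,29,30,31): 1⊕0⊕0⊕1⊕0⊕1⊕0⊕0⊕1⊕1⊕1⊕0⊕0⊕1⊕1⊕1 = 1
s16 (pos 16,17,18,19,20,21,22,23,24,25,26,27,28,29,30,31): 0⊕1⊕0⊕0⊕0⊕1⊕1⊕1⊕1⊕1⊕1⊕0⊕0⊕1⊕1⊕1 = 0
Syndrome s16…s1 = 01010 → error at position 10.
Flip position 10: 1001110100101000100011111100111 → 1001110101101000100011111100111
Read data bits from positions 3,5,6,7,9,10,11,12,13,14,15,17,18,19,20,21,22,23,24,25,26,27,28,29,30,31: 01100110100100011111100111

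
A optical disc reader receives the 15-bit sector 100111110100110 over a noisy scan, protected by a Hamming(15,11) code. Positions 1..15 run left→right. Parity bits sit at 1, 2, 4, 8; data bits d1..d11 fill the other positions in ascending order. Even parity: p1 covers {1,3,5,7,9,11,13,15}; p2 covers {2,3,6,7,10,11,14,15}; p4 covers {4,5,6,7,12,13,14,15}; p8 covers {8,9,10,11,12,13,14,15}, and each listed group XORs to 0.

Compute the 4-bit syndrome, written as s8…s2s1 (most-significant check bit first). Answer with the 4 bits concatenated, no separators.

0000

s1 (pos 1,3,5,7,9,11,13,15): 1⊕0⊕1⊕1⊕0⊕0⊕1⊕0 = 0
s2 (pos 2,3,6,7,10,11,14,15): 0⊕0⊕1⊕1⊕1⊕0⊕1⊕0 = 0
s4 (pos 4,5,6,7,12,13,14,15): 1⊕1⊕1⊕1⊕0⊕1⊕1⊕0 = 0
s8 (pos 8,9,10,11,12,13,14,15): 1⊕0⊕1⊕0⊕0⊕1⊕1⊕0 = 0
Syndrome s8…s1 = 0000 → no error.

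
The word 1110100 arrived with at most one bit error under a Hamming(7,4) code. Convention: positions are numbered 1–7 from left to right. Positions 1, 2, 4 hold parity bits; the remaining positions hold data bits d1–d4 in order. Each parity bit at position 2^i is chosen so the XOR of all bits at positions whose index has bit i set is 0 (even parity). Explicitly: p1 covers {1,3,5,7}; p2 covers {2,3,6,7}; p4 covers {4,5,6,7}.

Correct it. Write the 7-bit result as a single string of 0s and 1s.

1110000

s1 (pos 1,3,5,7): 1⊕1⊕1⊕0 = 1
s2 (pos 2,3,6,7): 1⊕1⊕0⊕0 = 0
s4 (pos 4,5,6,7): 0⊕1⊕0⊕0 = 1
Syndrome s4…s1 = 101 → error at position 5.
Flip position 5: 1110100 → 1110000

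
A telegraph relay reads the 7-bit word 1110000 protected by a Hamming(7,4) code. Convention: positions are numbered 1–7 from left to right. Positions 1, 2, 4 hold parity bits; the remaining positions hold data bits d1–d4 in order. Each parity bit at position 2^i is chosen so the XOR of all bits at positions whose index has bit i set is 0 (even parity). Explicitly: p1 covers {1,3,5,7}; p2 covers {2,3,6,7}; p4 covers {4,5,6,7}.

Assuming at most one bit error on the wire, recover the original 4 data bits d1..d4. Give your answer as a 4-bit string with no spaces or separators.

s1 (pos 1,3,5,7): 1⊕1⊕0⊕0 = 0
s2 (pos 2,3,6,7): 1⊕1⊕0⊕0 = 0
s4 (pos 4,5,6,7): 0⊕0⊕0⊕0 = 0
Syndrome s4…s1 = 000 → no error.
Read data bits from positions 3,5,6,7: 1000

1000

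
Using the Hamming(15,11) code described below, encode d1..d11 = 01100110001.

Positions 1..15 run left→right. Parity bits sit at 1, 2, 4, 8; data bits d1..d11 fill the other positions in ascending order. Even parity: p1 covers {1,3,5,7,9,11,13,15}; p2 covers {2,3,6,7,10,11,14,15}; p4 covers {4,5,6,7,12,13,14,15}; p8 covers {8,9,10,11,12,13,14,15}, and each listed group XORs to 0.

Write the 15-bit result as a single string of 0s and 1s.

100111010110001

Place data at non-parity positions: p1 p2 0 p4 1 1 0 p8 0 1 1 0 0 0 1
p1 (pos 1,3,5,7,9,11,13,15): XOR of data positions = 0⊕1⊕0⊕0⊕1⊕0⊕1 = 1
p2 (pos 2,3,6,7,10,11,14,15): XOR of data positions = 0⊕1⊕0⊕1⊕1⊕0⊕1 = 0
p4 (pos 4,5,6,7,12,13,14,15): XOR of data positions = 1⊕1⊕0⊕0⊕0⊕0⊕1 = 1
p8 (pos 8,9,10,11,12,13,14,15): XOR of data positions = 0⊕1⊕1⊕0⊕0⊕0⊕1 = 1
Codeword: 100111010110001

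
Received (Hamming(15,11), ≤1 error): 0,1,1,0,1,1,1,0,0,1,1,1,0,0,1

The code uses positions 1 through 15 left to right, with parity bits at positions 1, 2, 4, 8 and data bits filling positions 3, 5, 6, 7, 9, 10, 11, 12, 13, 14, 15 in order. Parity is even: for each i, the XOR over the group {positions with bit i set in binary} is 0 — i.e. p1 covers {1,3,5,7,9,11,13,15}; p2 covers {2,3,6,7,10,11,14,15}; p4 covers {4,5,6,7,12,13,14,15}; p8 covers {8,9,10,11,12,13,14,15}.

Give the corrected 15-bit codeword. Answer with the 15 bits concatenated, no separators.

s1 (pos 1,3,5,7,9,11,13,15): 0⊕1⊕1⊕1⊕0⊕1⊕0⊕1 = 1
s2 (pos 2,3,6,7,10,11,14,15): 1⊕1⊕1⊕1⊕1⊕1⊕0⊕1 = 1
s4 (pos 4,5,6,7,12,13,14,15): 0⊕1⊕1⊕1⊕1⊕0⊕0⊕1 = 1
s8 (pos 8,9,10,11,12,13,14,15): 0⊕0⊕1⊕1⊕1⊕0⊕0⊕1 = 0
Syndrome s8…s1 = 0111 → error at position 7.
Flip position 7: 011011100111001 → 011011000111001

011011000111001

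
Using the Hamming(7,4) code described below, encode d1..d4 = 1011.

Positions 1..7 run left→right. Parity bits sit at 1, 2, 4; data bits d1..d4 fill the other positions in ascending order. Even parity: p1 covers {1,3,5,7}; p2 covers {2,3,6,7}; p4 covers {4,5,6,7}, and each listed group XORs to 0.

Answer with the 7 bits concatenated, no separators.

0110011

Place data at non-parity positions: p1 p2 1 p4 0 1 1
p1 (pos 1,3,5,7): XOR of data positions = 1⊕0⊕1 = 0
p2 (pos 2,3,6,7): XOR of data positions = 1⊕1⊕1 = 1
p4 (pos 4,5,6,7): XOR of data positions = 0⊕1⊕1 = 0
Codeword: 0110011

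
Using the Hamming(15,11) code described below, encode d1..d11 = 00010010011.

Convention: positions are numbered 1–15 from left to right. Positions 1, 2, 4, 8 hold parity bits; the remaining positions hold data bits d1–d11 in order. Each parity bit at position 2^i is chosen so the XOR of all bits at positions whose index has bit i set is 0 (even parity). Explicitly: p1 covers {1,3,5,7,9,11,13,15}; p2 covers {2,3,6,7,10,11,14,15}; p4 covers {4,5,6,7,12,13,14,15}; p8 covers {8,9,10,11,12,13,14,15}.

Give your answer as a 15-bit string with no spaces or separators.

Place data at non-parity positions: p1 p2 0 p4 0 0 1 p8 0 0 1 0 0 1 1
p1 (pos 1,3,5,7,9,11,13,15): XOR of data positions = 0⊕0⊕1⊕0⊕1⊕0⊕1 = 1
p2 (pos 2,3,6,7,10,11,14,15): XOR of data positions = 0⊕0⊕1⊕0⊕1⊕1⊕1 = 0
p4 (pos 4,5,6,7,12,13,14,15): XOR of data positions = 0⊕0⊕1⊕0⊕0⊕1⊕1 = 1
p8 (pos 8,9,10,11,12,13,14,15): XOR of data positions = 0⊕0⊕1⊕0⊕0⊕1⊕1 = 1
Codeword: 100100110010011

100100110010011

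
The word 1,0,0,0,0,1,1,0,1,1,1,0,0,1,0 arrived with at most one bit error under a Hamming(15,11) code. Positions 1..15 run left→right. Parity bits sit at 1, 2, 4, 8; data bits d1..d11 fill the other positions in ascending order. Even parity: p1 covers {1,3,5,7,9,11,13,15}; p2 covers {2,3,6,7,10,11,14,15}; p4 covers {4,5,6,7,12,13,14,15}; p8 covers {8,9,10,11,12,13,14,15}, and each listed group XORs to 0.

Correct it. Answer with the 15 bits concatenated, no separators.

100000101110010

s1 (pos 1,3,5,7,9,11,13,15): 1⊕0⊕0⊕1⊕1⊕1⊕0⊕0 = 0
s2 (pos 2,3,6,7,10,11,14,15): 0⊕0⊕1⊕1⊕1⊕1⊕1⊕0 = 1
s4 (pos 4,5,6,7,12,13,14,15): 0⊕0⊕1⊕1⊕0⊕0⊕1⊕0 = 1
s8 (pos 8,9,10,11,12,13,14,15): 0⊕1⊕1⊕1⊕0⊕0⊕1⊕0 = 0
Syndrome s8…s1 = 0110 → error at position 6.
Flip position 6: 100001101110010 → 100000101110010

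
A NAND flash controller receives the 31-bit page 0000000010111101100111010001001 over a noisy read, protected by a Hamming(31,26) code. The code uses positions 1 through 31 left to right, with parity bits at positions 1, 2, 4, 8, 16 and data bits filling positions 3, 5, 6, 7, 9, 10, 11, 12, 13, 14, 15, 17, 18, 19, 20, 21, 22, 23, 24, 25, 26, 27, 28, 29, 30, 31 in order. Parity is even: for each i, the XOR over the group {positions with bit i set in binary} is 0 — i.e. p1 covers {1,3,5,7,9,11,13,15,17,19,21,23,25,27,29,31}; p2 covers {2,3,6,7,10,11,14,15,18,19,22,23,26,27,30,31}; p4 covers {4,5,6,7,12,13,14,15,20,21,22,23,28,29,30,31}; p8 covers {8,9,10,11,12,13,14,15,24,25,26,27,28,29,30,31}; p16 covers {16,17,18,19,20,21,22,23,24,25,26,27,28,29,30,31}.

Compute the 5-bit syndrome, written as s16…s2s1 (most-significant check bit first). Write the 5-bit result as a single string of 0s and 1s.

00000

s1 (pos 1,3,5,7,9,11,13,15,17,19,21,23,25,27,29,31): 0⊕0⊕0⊕0⊕1⊕1⊕1⊕0⊕1⊕0⊕1⊕0⊕0⊕0⊕0⊕1 = 0
s2 (pos 2,3,6,7,10,11,14,15,18,19,22,23,26,27,30,31): 0⊕0⊕0⊕0⊕0⊕1⊕1⊕0⊕0⊕0⊕1⊕0⊕0⊕0⊕0⊕1 = 0
s4 (pos 4,5,6,7,12,13,14,15,20,21,22,23,28,29,30,31): 0⊕0⊕0⊕0⊕1⊕1⊕1⊕0⊕1⊕1⊕1⊕0⊕1⊕0⊕0⊕1 = 0
s8 (pos 8,9,10,11,12,13,14,15,24,25,26,27,28,29,30,31): 0⊕1⊕0⊕1⊕1⊕1⊕1⊕0⊕1⊕0⊕0⊕0⊕1⊕0⊕0⊕1 = 0
s16 (pos 16,17,18,19,20,21,22,23,24,25,26,27,28,29,30,31): 1⊕1⊕0⊕0⊕1⊕1⊕1⊕0⊕1⊕0⊕0⊕0⊕1⊕0⊕0⊕1 = 0
Syndrome s16…s1 = 00000 → no error.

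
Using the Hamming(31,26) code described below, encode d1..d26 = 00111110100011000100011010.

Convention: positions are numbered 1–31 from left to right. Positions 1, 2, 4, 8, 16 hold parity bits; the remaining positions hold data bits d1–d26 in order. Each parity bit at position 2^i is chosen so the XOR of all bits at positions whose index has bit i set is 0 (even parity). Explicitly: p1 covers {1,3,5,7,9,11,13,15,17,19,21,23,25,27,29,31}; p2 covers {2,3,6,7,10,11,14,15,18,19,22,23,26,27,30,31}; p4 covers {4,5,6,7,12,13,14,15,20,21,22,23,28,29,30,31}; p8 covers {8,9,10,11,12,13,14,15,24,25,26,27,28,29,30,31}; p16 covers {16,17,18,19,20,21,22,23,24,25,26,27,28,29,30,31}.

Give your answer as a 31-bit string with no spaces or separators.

Place data at non-parity positions: p1 p2 0 p4 0 1 1 p8 1 1 1 0 1 0 0 p16 0 1 1 0 0 0 1 0 0 0 1 1 0 1 0
p1 (pos 1,3,5,7,9,11,13,15,17,19,21,23,25,27,29,31): XOR of data positions = 0⊕0⊕1⊕1⊕1⊕1⊕0⊕0⊕1⊕0⊕1⊕0⊕1⊕0⊕0 = 1
p2 (pos 2,3,6,7,10,11,14,15,18,19,22,23,26,27,30,31): XOR of data positions = 0⊕1⊕1⊕1⊕1⊕0⊕0⊕1⊕1⊕0⊕1⊕0⊕1⊕1⊕0 = 1
p4 (pos 4,5,6,7,12,13,14,15,20,21,22,23,28,29,30,31): XOR of data positions = 0⊕1⊕1⊕0⊕1⊕0⊕0⊕0⊕0⊕0⊕1⊕1⊕0⊕1⊕0 = 0
p8 (pos 8,9,10,11,12,13,14,15,24,25,26,27,28,29,30,31): XOR of data positions = 1⊕1⊕1⊕0⊕1⊕0⊕0⊕0⊕0⊕0⊕1⊕1⊕0⊕1⊕0 = 1
p16 (pos 16,17,18,19,20,21,22,23,24,25,26,27,28,29,30,31): XOR of data positions = 0⊕1⊕1⊕0⊕0⊕0⊕1⊕0⊕0⊕0⊕1⊕1⊕0⊕1⊕0 = 0
Codeword: 1100011111101000011000100011010

1100011111101000011000100011010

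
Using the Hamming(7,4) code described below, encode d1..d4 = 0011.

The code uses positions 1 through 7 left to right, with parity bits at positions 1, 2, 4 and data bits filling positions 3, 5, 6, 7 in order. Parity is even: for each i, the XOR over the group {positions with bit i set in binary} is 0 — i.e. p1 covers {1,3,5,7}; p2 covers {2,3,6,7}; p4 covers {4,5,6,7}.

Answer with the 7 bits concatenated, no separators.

Place data at non-parity positions: p1 p2 0 p4 0 1 1
p1 (pos 1,3,5,7): XOR of data positions = 0⊕0⊕1 = 1
p2 (pos 2,3,6,7): XOR of data positions = 0⊕1⊕1 = 0
p4 (pos 4,5,6,7): XOR of data positions = 0⊕1⊕1 = 0
Codeword: 1000011

1000011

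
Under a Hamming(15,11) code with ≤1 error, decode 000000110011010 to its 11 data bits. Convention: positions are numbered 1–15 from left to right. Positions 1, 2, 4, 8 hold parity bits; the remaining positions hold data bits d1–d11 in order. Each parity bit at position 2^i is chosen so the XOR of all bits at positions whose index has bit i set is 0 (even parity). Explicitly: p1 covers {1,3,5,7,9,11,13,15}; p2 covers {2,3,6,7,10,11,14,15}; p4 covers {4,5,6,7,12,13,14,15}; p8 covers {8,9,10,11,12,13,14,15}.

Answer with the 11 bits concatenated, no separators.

00110011010

s1 (pos 1,3,5,7,9,11,13,15): 0⊕0⊕0⊕1⊕0⊕1⊕0⊕0 = 0
s2 (pos 2,3,6,7,10,11,14,15): 0⊕0⊕0⊕1⊕0⊕1⊕1⊕0 = 1
s4 (pos 4,5,6,7,12,13,14,15): 0⊕0⊕0⊕1⊕1⊕0⊕1⊕0 = 1
s8 (pos 8,9,10,11,12,13,14,15): 1⊕0⊕0⊕1⊕1⊕0⊕1⊕0 = 0
Syndrome s8…s1 = 0110 → error at position 6.
Flip position 6: 000000110011010 → 000001110011010
Read data bits from positions 3,5,6,7,9,10,11,12,13,14,15: 00110011010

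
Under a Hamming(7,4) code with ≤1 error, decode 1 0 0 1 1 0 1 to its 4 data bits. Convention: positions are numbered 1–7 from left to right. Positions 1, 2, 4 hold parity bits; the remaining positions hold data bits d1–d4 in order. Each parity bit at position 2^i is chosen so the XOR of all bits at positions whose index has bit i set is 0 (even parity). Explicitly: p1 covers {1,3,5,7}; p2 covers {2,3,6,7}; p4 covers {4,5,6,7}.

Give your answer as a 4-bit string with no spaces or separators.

0100

s1 (pos 1,3,5,7): 1⊕0⊕1⊕1 = 1
s2 (pos 2,3,6,7): 0⊕0⊕0⊕1 = 1
s4 (pos 4,5,6,7): 1⊕1⊕0⊕1 = 1
Syndrome s4…s1 = 111 → error at position 7.
Flip position 7: 1001101 → 1001100
Read data bits from positions 3,5,6,7: 0100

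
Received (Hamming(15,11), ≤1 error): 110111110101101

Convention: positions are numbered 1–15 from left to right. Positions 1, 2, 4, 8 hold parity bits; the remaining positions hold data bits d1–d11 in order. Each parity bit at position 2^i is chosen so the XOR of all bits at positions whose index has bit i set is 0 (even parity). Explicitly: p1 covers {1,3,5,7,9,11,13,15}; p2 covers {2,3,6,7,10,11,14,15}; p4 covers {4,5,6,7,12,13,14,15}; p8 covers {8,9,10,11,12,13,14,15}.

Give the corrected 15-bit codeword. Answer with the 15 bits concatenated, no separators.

110111110101100

s1 (pos 1,3,5,7,9,11,13,15): 1⊕0⊕1⊕1⊕0⊕0⊕1⊕1 = 1
s2 (pos 2,3,6,7,10,11,14,15): 1⊕0⊕1⊕1⊕1⊕0⊕0⊕1 = 1
s4 (pos 4,5,6,7,12,13,14,15): 1⊕1⊕1⊕1⊕1⊕1⊕0⊕1 = 1
s8 (pos 8,9,10,11,12,13,14,15): 1⊕0⊕1⊕0⊕1⊕1⊕0⊕1 = 1
Syndrome s8…s1 = 1111 → error at position 15.
Flip position 15: 110111110101101 → 110111110101100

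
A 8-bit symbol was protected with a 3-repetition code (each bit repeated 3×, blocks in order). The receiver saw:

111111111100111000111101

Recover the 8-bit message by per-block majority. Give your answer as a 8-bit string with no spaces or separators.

11101011

Block 1 (111): 3 ones → 1
Block 2 (111): 3 ones → 1
Block 3 (111): 3 ones → 1
Block 4 (100): 1 one → 0
Block 5 (111): 3 ones → 1
Block 6 (000): 0 ones → 0
Block 7 (111): 3 ones → 1
Block 8 (101): 2 ones → 1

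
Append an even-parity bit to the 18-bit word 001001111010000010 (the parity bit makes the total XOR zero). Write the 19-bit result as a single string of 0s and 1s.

0010011110100000101

XOR of the 18 data bits: 0⊕0⊕1⊕0⊕0⊕1⊕1⊕1⊕1⊕0⊕1⊕0⊕0⊕0⊕0⊕0⊕1⊕0 = 1
Parity bit = 1 (so all 19 bits XOR to 0).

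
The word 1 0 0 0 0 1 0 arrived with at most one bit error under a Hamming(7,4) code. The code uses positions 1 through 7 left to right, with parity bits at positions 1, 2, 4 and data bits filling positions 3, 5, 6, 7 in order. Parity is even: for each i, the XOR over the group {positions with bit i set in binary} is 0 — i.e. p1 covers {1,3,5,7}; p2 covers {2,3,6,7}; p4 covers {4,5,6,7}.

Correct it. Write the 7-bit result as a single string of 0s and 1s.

1000011

s1 (pos 1,3,5,7): 1⊕0⊕0⊕0 = 1
s2 (pos 2,3,6,7): 0⊕0⊕1⊕0 = 1
s4 (pos 4,5,6,7): 0⊕0⊕1⊕0 = 1
Syndrome s4…s1 = 111 → error at position 7.
Flip position 7: 1000010 → 1000011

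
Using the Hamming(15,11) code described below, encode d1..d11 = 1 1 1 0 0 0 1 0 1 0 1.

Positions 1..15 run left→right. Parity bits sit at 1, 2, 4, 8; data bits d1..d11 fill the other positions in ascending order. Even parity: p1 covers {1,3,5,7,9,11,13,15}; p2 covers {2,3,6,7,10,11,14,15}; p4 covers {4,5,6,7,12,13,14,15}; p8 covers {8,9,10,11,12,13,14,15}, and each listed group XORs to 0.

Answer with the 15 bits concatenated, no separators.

101011010010101

Place data at non-parity positions: p1 p2 1 p4 1 1 0 p8 0 0 1 0 1 0 1
p1 (pos 1,3,5,7,9,11,13,15): XOR of data positions = 1⊕1⊕0⊕0⊕1⊕1⊕1 = 1
p2 (pos 2,3,6,7,10,11,14,15): XOR of data positions = 1⊕1⊕0⊕0⊕1⊕0⊕1 = 0
p4 (pos 4,5,6,7,12,13,14,15): XOR of data positions = 1⊕1⊕0⊕0⊕1⊕0⊕1 = 0
p8 (pos 8,9,10,11,12,13,14,15): XOR of data positions = 0⊕0⊕1⊕0⊕1⊕0⊕1 = 1
Codeword: 101011010010101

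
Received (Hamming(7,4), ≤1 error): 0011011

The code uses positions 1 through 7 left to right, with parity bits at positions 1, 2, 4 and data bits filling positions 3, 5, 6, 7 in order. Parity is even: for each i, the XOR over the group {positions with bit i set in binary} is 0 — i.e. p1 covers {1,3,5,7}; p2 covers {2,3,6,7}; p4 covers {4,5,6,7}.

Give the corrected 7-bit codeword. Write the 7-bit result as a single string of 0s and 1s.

0011001

s1 (pos 1,3,5,7): 0⊕1⊕0⊕1 = 0
s2 (pos 2,3,6,7): 0⊕1⊕1⊕1 = 1
s4 (pos 4,5,6,7): 1⊕0⊕1⊕1 = 1
Syndrome s4…s1 = 110 → error at position 6.
Flip position 6: 0011011 → 0011001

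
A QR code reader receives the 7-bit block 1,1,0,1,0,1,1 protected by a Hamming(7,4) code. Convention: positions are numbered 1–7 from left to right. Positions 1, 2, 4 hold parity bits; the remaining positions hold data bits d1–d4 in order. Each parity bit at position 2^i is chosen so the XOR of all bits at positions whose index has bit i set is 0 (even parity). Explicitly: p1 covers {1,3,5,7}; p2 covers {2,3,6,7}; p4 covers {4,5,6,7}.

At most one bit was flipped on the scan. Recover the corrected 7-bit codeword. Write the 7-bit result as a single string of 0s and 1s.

s1 (pos 1,3,5,7): 1⊕0⊕0⊕1 = 0
s2 (pos 2,3,6,7): 1⊕0⊕1⊕1 = 1
s4 (pos 4,5,6,7): 1⊕0⊕1⊕1 = 1
Syndrome s4…s1 = 110 → error at position 6.
Flip position 6: 1101011 → 1101001

1101001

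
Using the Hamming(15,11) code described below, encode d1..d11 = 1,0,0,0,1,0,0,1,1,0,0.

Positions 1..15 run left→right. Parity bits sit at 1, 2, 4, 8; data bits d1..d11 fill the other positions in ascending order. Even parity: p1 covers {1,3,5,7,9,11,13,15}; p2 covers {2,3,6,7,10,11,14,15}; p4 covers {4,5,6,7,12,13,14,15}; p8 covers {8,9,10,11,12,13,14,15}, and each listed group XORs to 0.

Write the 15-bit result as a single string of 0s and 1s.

Place data at non-parity positions: p1 p2 1 p4 0 0 0 p8 1 0 0 1 1 0 0
p1 (pos 1,3,5,7,9,11,13,15): XOR of data positions = 1⊕0⊕0⊕1⊕0⊕1⊕0 = 1
p2 (pos 2,3,6,7,10,11,14,15): XOR of data positions = 1⊕0⊕0⊕0⊕0⊕0⊕0 = 1
p4 (pos 4,5,6,7,12,13,14,15): XOR of data positions = 0⊕0⊕0⊕1⊕1⊕0⊕0 = 0
p8 (pos 8,9,10,11,12,13,14,15): XOR of data positions = 1⊕0⊕0⊕1⊕1⊕0⊕0 = 1
Codeword: 111000011001100

111000011001100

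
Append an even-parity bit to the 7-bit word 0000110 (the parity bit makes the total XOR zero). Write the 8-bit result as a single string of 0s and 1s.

00001100

XOR of the 7 data bits: 0⊕0⊕0⊕0⊕1⊕1⊕0 = 0
Parity bit = 0 (so all 8 bits XOR to 0).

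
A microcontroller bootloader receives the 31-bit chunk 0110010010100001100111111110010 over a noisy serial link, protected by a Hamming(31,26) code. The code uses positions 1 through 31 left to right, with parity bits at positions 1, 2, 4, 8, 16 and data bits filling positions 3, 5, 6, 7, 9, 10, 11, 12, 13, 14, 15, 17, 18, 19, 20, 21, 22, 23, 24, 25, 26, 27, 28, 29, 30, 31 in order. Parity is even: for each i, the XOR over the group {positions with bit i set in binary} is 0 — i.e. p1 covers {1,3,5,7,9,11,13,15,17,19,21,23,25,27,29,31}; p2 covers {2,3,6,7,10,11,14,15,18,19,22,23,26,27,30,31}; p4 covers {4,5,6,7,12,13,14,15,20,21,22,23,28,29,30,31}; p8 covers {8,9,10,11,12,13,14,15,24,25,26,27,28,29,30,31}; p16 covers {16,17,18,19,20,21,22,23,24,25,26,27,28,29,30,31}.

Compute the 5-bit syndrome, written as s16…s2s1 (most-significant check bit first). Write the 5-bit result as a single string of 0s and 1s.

11010

s1 (pos 1,3,5,7,9,11,13,15,17,19,21,23,25,27,29,31): 0⊕1⊕0⊕0⊕1⊕1⊕0⊕0⊕1⊕0⊕1⊕1⊕1⊕1⊕0⊕0 = 0
s2 (pos 2,3,6,7,10,11,14,15,18,19,22,23,26,27,30,31): 1⊕1⊕1⊕0⊕0⊕1⊕0⊕0⊕0⊕0⊕1⊕1⊕1⊕1⊕1⊕0 = 1
s4 (pos 4,5,6,7,12,13,14,15,20,21,22,23,28,29,30,31): 0⊕0⊕1⊕0⊕0⊕0⊕0⊕0⊕1⊕1⊕1⊕1⊕0⊕0⊕1⊕0 = 0
s8 (pos 8,9,10,11,12,13,14,15,24,25,26,27,28,29,30,31): 0⊕1⊕0⊕1⊕0⊕0⊕0⊕0⊕1⊕1⊕1⊕1⊕0⊕0⊕1⊕0 = 1
s16 (pos 16,17,18,19,20,21,22,23,24,25,26,27,28,29,30,31): 1⊕1⊕0⊕0⊕1⊕1⊕1⊕1⊕1⊕1⊕1⊕1⊕0⊕0⊕1⊕0 = 1
Syndrome s16…s1 = 11010 → error at position 26.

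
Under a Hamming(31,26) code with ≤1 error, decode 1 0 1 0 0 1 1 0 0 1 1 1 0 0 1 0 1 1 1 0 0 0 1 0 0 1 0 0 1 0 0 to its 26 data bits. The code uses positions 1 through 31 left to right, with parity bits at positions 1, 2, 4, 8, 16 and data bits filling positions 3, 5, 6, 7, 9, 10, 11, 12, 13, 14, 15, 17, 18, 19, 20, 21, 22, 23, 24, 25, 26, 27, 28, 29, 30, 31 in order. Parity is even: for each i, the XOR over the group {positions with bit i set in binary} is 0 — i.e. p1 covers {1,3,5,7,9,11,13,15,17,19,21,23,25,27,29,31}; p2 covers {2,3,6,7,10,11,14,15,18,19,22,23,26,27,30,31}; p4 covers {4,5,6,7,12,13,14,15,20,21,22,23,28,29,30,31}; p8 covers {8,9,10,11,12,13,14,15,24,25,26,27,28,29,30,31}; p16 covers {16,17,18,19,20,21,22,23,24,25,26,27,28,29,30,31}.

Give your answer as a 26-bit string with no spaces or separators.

10110111001111000100100100

s1 (pos 1,3,5,7,9,11,13,15,17,19,21,23,25,27,29,31): 1⊕1⊕0⊕1⊕0⊕1⊕0⊕1⊕1⊕1⊕0⊕1⊕0⊕0⊕1⊕0 = 1
s2 (pos 2,3,6,7,10,11,14,15,18,19,22,23,26,27,30,31): 0⊕1⊕1⊕1⊕1⊕1⊕0⊕1⊕1⊕1⊕0⊕1⊕1⊕0⊕0⊕0 = 0
s4 (pos 4,5,6,7,12,13,14,15,20,21,22,23,28,29,30,31): 0⊕0⊕1⊕1⊕1⊕0⊕0⊕1⊕0⊕0⊕0⊕1⊕0⊕1⊕0⊕0 = 0
s8 (pos 8,9,10,11,12,13,14,15,24,25,26,27,28,29,30,31): 0⊕0⊕1⊕1⊕1⊕0⊕0⊕1⊕0⊕0⊕1⊕0⊕0⊕1⊕0⊕0 = 0
s16 (pos 16,17,18,19,20,21,22,23,24,25,26,27,28,29,30,31): 0⊕1⊕1⊕1⊕0⊕0⊕0⊕1⊕0⊕0⊕1⊕0⊕0⊕1⊕0⊕0 = 0
Syndrome s16…s1 = 00001 → error at position 1.
Flip position 1: 1010011001110010111000100100100 → 0010011001110010111000100100100
Read data bits from positions 3,5,6,7,9,10,11,12,13,14,15,17,18,19,20,21,22,23,24,25,26,27,28,29,30,31: 10110111001111000100100100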